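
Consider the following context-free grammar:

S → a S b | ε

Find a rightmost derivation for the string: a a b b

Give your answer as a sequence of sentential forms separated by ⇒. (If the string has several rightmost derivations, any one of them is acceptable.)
Start with S.
Step 1: the rightmost non-terminal is S; apply S → a S b:  a S b
Step 2: the rightmost non-terminal is S; apply S → a S b:  a a S b b
Step 3: the rightmost non-terminal is S; apply S → ε:  a a b b

Final answer: S ⇒ a S b ⇒ a a S b b ⇒ a a b b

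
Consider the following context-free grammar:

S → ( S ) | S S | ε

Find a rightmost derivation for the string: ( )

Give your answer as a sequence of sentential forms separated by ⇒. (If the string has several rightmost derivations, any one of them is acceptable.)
Start with S.
Step 1: the rightmost non-terminal is S; apply S → ( S ):  ( S )
Step 2: the rightmost non-terminal is S; apply S → ε:  ( )

Final answer: S ⇒ ( S ) ⇒ ( )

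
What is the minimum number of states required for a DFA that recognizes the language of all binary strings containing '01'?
Language: binary strings containing '01'
Lower bound (Myhill–Nerode): the prefixes ε, 0, 01 are pairwise distinguishable:
  ε vs 01: suffix ε distinguishes them (ε is rejected, 01 is accepted)
  0 vs 01: suffix ε distinguishes them (0 is rejected, 01 is accepted)
  ε vs 0: suffix 1 distinguishes them (ε·1 = 1 is rejected, 0·1 = 01 is accepted)
So any DFA needs at least 3 states.
Upper bound: a DFA with 3 states exists (one state per class above: 'no progress', 'last symbol 0', and 'seen 01' (accepting sink)).
Minimum states: 3

Final answer: 3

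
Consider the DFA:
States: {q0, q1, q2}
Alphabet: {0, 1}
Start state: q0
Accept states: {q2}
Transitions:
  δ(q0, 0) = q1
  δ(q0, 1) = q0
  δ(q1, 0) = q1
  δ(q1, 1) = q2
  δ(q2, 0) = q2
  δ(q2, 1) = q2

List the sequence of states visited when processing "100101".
Starting at q0
Read '1': q0 -> q0
Read '0': q0 -> q1
Read '0': q1 -> q1
Read '1': q1 -> q2
Read '0': q2 -> q2
Read '1': q2 -> q2

Final answer: q0 -> q0 -> q1 -> q1 -> q2 -> q2 -> q2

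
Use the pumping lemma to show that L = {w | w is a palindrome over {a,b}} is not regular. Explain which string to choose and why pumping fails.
Language: L = {w | w is a palindrome over {a,b}} (strings that read the same forwards and backwards)
Step 1: Assume for contradiction that L is regular, with pumping length p.
Step 2: Choose s = a^p b a^p. Then s ∈ L (it reads the same forwards and backwards) and |s| ≥ p.
Step 3: Consider any decomposition s = xyz with |xy| ≤ p and |y| > 0. Since |xy| ≤ p and the first p symbols of s are all a's, y = a^k for some k with 1 ≤ k ≤ p.
Step 4: Pumping up (i = 2): xy²z = a^(p+k) b a^p. Its reverse is a^p b a^(p+k) ≠ a^(p+k) b a^p (the single b is no longer in the middle), so xy²z is not a palindrome and xy²z ∉ L.
This contradicts the pumping lemma, so L is not regular.

Final answer: Choose s = a^p b a^p. Since |xy| ≤ p, y = a^k with k ≥ 1. Then xy²z = a^(p+k) b a^p is not a palindrome, so ∉ L.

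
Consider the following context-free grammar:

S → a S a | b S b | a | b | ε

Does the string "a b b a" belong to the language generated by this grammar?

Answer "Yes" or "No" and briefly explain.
A derivation exists: S ⇒ a S a ⇒ a b S b a ⇒ a b b a (using S → a S a, S → b S b, then S → ε).

Final answer: Yes - a valid derivation exists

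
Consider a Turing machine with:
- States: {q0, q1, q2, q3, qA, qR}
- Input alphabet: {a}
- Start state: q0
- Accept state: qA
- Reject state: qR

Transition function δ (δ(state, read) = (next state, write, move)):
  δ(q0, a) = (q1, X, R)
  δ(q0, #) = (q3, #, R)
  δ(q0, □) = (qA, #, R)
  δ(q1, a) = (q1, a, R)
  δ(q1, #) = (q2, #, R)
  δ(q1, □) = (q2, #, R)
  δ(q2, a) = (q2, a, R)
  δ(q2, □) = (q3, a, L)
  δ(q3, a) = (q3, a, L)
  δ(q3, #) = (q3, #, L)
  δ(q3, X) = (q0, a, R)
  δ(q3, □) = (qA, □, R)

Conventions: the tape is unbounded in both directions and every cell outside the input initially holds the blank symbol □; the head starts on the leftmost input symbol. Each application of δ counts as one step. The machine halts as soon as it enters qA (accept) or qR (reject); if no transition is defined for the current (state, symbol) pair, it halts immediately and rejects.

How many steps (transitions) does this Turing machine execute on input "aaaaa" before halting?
Trace (configuration after each step, as tape_left[state]tape_right with head position):
Step 0: [q0]aaaaa (head at position 0)
Step 1: X[q1]aaaa (head 1)
Step 2: Xa[q1]aaa (head 2)
Step 3: Xaa[q1]aa (head 3)
Step 4: Xaaa[q1]a (head 4)
Step 5: Xaaaa[q1]□ (head 5)
Step 6: Xaaaa#[q2]□ (head 6)
Step 7: Xaaaa[q3]#a (head 5)
Step 8: Xaaa[q3]a#a (head 4)
Step 9: Xaa[q3]aa#a (head 3)
Step 10: Xa[q3]aaa#a (head 2)
Step 11: X[q3]aaaa#a (head 1)
Step 12: [q3]Xaaaa#a (head 0)
Step 13: a[q0]aaaa#a (head 1)
Step 14: aX[q1]aaa#a (head 2)
Step 15: aXa[q1]aa#a (head 3)
Step 16: aXaa[q1]a#a (head 4)
Step 17: aXaaa[q1]#a (head 5)
Step 18: aXaaa#[q2]a (head 6)
Step 19: aXaaa#a[q2]□ (head 7)
Step 20: aXaaa#[q3]aa (head 6)
Step 21: aXaaa[q3]#aa (head 5)
Step 22: aXaa[q3]a#aa (head 4)
Step 23: aXa[q3]aa#aa (head 3)
Step 24: aX[q3]aaa#aa (head 2)
Step 25: a[q3]Xaaa#aa (head 1)
Step 26: aa[q0]aaa#aa (head 2)
Step 27: aaX[q1]aa#aa (head 3)
Step 28: aaXa[q1]a#aa (head 4)
Step 29: aaXaa[q1]#aa (head 5)
Step 30: aaXaa#[q2]aa (head 6)
Step 31: aaXaa#a[q2]a (head 7)
Step 32: aaXaa#aa[q2]□ (head 8)
Step 33: aaXaa#a[q3]aa (head 7)
Step 34: aaXaa#[q3]aaa (head 6)
Step 35: aaXaa[q3]#aaa (head 5)
Step 36: aaXa[q3]a#aaa (head 4)
Step 37: aaX[q3]aa#aaa (head 3)
Step 38: aa[q3]Xaa#aaa (head 2)
Step 39: aaa[q0]aa#aaa (head 3)
Step 40: aaaX[q1]a#aaa (head 4)
Step 41: aaaXa[q1]#aaa (head 5)
Step 42: aaaXa#[q2]aaa (head 6)
Step 43: aaaXa#a[q2]aa (head 7)
Step 44: aaaXa#aa[q2]a (head 8)
Step 45: aaaXa#aaa[q2]□ (head 9)
Step 46: aaaXa#aa[q3]aa (head 8)
Step 47: aaaXa#a[q3]aaa (head 7)
Step 48: aaaXa#[q3]aaaa (head 6)
Step 49: aaaXa[q3]#aaaa (head 5)
Step 50: aaaX[q3]a#aaaa (head 4)
Step 51: aaa[q3]Xa#aaaa (head 3)
Step 52: aaaa[q0]a#aaaa (head 4)
Step 53: aaaaX[q1]#aaaa (head 5)
Step 54: aaaaX#[q2]aaaa (head 6)
Step 55: aaaaX#a[q2]aaa (head 7)
Step 56: aaaaX#aa[q2]aa (head 8)
Step 57: aaaaX#aaa[q2]a (head 9)
Step 58: aaaaX#aaaa[q2]□ (head 10)
Step 59: aaaaX#aaa[q3]aa (head 9)
Step 60: aaaaX#aa[q3]aaa (head 8)
Step 61: aaaaX#a[q3]aaaa (head 7)
Step 62: aaaaX#[q3]aaaaa (head 6)
Step 63: aaaaX[q3]#aaaaa (head 5)
Step 64: aaaa[q3]X#aaaaa (head 4)
Step 65: aaaaa[q0]#aaaaa (head 5)
Step 66: aaaaa#[q3]aaaaa (head 6)
Step 67: aaaaa[q3]#aaaaa (head 5)
Step 68: aaaa[q3]a#aaaaa (head 4)
Step 69: aaa[q3]aa#aaaaa (head 3)
Step 70: aa[q3]aaa#aaaaa (head 2)
Step 71: a[q3]aaaa#aaaaa (head 1)
Step 72: [q3]aaaaa#aaaaa (head 0)
Step 73: [q3]□aaaaa#aaaaa (head -1)
Step 74: □[qA]aaaaa#aaaaa (head 0)
The machine is in qA, so it halts and accepts.
Number of transitions executed: 74.

Final answer: 74 steps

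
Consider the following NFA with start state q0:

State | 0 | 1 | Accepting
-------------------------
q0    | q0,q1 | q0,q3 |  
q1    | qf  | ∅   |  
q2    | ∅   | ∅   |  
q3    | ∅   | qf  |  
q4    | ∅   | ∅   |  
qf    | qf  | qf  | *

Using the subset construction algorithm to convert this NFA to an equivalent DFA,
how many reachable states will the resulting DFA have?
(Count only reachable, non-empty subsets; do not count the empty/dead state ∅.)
Start subset: {q0}
{q0}: on 0 → {q0, q1}, on 1 → {q0, q3}
{q0, q1}: on 0 → {q0, q1, qf}, on 1 → {q0, q3}
{q0, q3}: on 0 → {q0, q1}, on 1 → {q0, q3, qf}
{q0, q1, qf}: on 0 → {q0, q1, qf}, on 1 → {q0, q3, qf}
{q0, q3, qf}: on 0 → {q0, q1, qf}, on 1 → {q0, q3, qf}
Reachable non-empty subsets: {q0}, {q0, q1}, {q0, q3}, {q0, q1, qf}, {q0, q3, qf} — 5 in total.

Final answer: 5 states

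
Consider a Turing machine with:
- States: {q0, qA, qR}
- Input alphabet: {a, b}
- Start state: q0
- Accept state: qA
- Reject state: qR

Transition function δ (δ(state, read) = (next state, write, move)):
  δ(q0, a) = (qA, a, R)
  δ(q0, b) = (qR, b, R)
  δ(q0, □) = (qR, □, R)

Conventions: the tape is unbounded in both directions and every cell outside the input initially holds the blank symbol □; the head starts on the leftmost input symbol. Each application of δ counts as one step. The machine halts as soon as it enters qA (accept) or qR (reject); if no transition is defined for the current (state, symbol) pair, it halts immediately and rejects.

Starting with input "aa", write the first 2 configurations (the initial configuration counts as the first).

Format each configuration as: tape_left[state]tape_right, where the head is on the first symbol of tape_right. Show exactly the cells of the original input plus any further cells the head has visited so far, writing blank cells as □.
Step 0: [q0]aa (head at position 0)
Step 1: δ(q0, a) = (qA, a, R)  ⊢  a[qA]a (head at position 1)

Final answer: [q0]aa ⊢ a[qA]a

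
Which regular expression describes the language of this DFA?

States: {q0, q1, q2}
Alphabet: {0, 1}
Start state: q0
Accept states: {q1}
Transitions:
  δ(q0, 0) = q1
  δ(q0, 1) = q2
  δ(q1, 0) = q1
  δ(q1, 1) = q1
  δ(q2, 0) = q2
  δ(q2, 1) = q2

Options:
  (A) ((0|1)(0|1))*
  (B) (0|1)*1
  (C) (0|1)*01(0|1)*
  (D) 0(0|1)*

Testing sample strings against the DFA:
  '111' -> rejected
  '01' -> accepted
  '01' -> accepted
  '0011' -> accepted
Checking each option for a counterexample:
  (A) ((0|1)(0|1))*: ε is rejected by the DFA but matches the regex → eliminated
  (B) (0|1)*1: '0' is accepted by the DFA but does not match the regex → eliminated
  (C) (0|1)*01(0|1)*: '0' is accepted by the DFA but does not match the regex → eliminated
  (D) 0(0|1)*: agrees with the DFA on all strings of length ≤ 4
Only (D) 0(0|1)* is consistent with the DFA.

Final answer: (D) 0(0|1)*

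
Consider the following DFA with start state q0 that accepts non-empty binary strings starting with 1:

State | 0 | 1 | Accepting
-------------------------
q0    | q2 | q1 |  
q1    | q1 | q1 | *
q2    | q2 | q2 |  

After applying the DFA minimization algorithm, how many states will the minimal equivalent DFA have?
All 3 states are reachable from q0, so none can be removed as unreachable.
Table-filling: first mark every (accepting, non-accepting) pair as distinguishable (accepting: {q1}; non-accepting: {q0, q2}).
Round 1: (q0, q2) on '1' go to q1 and q2, already distinguishable → mark.
Every pair of states is distinguishable, so the DFA is already minimal.
Equivalence classes: {q0}, {q1}, {q2} → 3 states.

Final answer: 3 states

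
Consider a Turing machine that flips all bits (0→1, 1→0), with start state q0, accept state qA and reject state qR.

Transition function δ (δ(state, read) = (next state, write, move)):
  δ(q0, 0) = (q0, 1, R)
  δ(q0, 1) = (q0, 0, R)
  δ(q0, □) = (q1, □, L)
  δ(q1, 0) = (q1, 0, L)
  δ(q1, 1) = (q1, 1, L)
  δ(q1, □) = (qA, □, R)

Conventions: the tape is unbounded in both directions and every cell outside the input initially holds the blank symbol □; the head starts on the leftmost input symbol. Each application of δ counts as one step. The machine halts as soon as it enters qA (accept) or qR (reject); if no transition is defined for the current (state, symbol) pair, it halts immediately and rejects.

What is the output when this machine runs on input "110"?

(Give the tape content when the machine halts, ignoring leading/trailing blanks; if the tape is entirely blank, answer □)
Step 0: [q0]110 (head at position 0)
Step 1: δ(q0, 1) = (q0, 0, R)  ⊢  0[q0]10 (head at position 1)
Step 2: δ(q0, 1) = (q0, 0, R)  ⊢  00[q0]0 (head at position 2)
Step 3: δ(q0, 0) = (q0, 1, R)  ⊢  001[q0]□ (head at position 3)
Step 4: δ(q0, □) = (q1, □, L)  ⊢  00[q1]1□ (head at position 2)
Step 5: δ(q1, 1) = (q1, 1, L)  ⊢  0[q1]01□ (head at position 1)
Step 6: δ(q1, 0) = (q1, 0, L)  ⊢  [q1]001□ (head at position 0)
Step 7: δ(q1, 0) = (q1, 0, L)  ⊢  [q1]□001□ (head at position -1)
Step 8: δ(q1, □) = (qA, □, R)  ⊢  □[qA]001□ (head at position 0)
The machine is in qA, so it halts and accepts.
Tape content when halted (ignoring surrounding blanks): 001

Final answer: Output: 001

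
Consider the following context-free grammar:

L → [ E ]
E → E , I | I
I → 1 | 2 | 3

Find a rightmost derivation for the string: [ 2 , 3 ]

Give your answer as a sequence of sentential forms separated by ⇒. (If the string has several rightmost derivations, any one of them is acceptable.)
Start with L.
Step 1: the rightmost non-terminal is L; apply L → [ E ]:  [ E ]
Step 2: the rightmost non-terminal is E; apply E → E , I:  [ E , I ]
Step 3: the rightmost non-terminal is I; apply I → 3:  [ E , 3 ]
Step 4: the rightmost non-terminal is E; apply E → I:  [ I , 3 ]
Step 5: the rightmost non-terminal is I; apply I → 2:  [ 2 , 3 ]

Final answer: L ⇒ [ E ] ⇒ [ E , I ] ⇒ [ E , 3 ] ⇒ [ I , 3 ] ⇒ [ 2 , 3 ]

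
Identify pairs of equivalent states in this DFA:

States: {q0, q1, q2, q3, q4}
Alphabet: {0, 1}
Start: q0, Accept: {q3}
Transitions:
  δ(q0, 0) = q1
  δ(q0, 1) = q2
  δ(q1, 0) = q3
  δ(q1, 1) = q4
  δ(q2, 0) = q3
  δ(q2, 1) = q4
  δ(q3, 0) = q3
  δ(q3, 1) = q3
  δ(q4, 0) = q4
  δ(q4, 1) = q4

Using the table-filling algorithm:
Round 0 – mark pairs where exactly one state is accepting: (q0,q3), (q1,q3), (q2,q3), (q3,q4)
Round 1 – newly marked: (q0,q1) [on 0: q1 vs q3, already marked]; (q0,q2) [on 0: q1 vs q3, already marked]; (q1,q4) [on 0: q3 vs q4, already marked]; (q2,q4) [on 0: q3 vs q4, already marked]
Round 2 – newly marked: (q0,q4) [on 0: q1 vs q4, already marked]
No further pairs can be marked.
(q1, q2) unmarked: δ(q1,0)=q3, δ(q2,0)=q3; δ(q1,1)=q4, δ(q2,1)=q4 → equivalent
Equivalent pairs: (q1, q2)

Final answer: Equivalent pairs: (q1, q2)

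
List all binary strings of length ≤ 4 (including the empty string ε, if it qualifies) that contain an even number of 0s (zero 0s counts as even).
Checking every binary string of length 0 to 4:
  Length 0: accepted: ε | rejected: (none)
  Length 1: accepted: 1 | rejected: 0
  Length 2: accepted: 00, 11 | rejected: 01, 10
  Length 3: accepted: 001, 010, 100, 111 | rejected: 000, 011, 101, 110
  Length 4: accepted: 0000, 0011, 0101, 0110, 1001, 1010, 1100, 1111 | rejected: 0001, 0010, 0100, 0111, 1000, 1011, 1101, 1110
Total: 16 string(s).

Final answer: ε, 1, 00, 11, 001, 010, 100, 111, 0000, 0011, 0101, 0110, 1001, 1010, 1100, 1111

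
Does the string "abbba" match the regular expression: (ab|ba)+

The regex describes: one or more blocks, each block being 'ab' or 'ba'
No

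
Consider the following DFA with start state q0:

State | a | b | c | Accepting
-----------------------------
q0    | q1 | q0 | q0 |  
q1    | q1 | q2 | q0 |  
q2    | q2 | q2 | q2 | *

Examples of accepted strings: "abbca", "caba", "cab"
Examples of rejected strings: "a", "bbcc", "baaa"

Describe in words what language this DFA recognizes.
strings over {a,b,c} containing 'ab' as substring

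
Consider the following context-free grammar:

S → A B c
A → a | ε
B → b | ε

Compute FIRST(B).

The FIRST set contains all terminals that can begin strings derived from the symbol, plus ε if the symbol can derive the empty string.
B → b contributes b; B → ε makes B nullable, contributing ε. FIRST(B) = {b, ε}.

Final answer: {b, ε}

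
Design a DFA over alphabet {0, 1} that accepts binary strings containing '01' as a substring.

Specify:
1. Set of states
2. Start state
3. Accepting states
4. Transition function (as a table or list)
One valid DFA (any DFA recognizing the same language is acceptable):
States: {q0, q1, q2}
Start: q0
Accepting: {q2}
Transitions (accepting states marked with *):
State | 0 | 1 | Accepting
-------------------------
q0    | q1 | q0 |  
q1    | q1 | q2 |  
q2    | q2 | q2 | *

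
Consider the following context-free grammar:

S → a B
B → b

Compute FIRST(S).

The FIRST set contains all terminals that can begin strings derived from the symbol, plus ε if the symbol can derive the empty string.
S has the single production S → a B, whose right-hand side begins with the terminal a. So FIRST(S) = {a}.

Final answer: {a}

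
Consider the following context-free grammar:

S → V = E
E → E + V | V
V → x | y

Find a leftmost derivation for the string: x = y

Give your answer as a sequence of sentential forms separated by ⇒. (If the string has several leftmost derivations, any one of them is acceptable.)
Start with S.
Step 1: the leftmost non-terminal is S; apply S → V = E:  V = E
Step 2: the leftmost non-terminal is V; apply V → x:  x = E
Step 3: the leftmost non-terminal is E; apply E → V:  x = V
Step 4: the leftmost non-terminal is V; apply V → y:  x = y

Final answer: S ⇒ V = E ⇒ x = E ⇒ x = V ⇒ x = y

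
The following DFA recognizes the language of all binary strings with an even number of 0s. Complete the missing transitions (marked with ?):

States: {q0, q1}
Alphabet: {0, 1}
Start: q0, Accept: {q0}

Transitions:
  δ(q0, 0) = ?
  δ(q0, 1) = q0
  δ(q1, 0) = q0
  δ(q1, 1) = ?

What each state remembers (consistent with the given transitions and accept states):
  q0: an even number of 0s has been read so far
  q1: an odd number of 0s has been read so far
Filling in the missing entries:
  δ(q0, 0): in q0 (an even number of 0s has been read so far), after reading 0 we have: an odd number of 0s has been read so far → q1
  δ(q1, 1): in q1 (an odd number of 0s has been read so far), after reading 1 we have: an odd number of 0s has been read so far → q1

Final answer: δ(q0, 0) = q1; δ(q1, 1) = q1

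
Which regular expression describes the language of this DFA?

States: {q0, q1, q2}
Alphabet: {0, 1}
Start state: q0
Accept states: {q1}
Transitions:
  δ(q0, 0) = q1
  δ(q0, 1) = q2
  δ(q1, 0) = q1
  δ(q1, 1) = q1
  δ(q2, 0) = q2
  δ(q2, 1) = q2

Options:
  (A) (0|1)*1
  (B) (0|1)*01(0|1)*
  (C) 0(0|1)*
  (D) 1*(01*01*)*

Testing sample strings against the DFA:
  '0001' -> accepted
  '010' -> accepted
  '10011' -> rejected
  '00' -> accepted
Checking each option for a counterexample:
  (A) (0|1)*1: '0' is accepted by the DFA but does not match the regex → eliminated
  (B) (0|1)*01(0|1)*: '0' is accepted by the DFA but does not match the regex → eliminated
  (C) 0(0|1)*: agrees with the DFA on all strings of length ≤ 4
  (D) 1*(01*01*)*: ε is rejected by the DFA but matches the regex → eliminated
Only (C) 0(0|1)* is consistent with the DFA.

Final answer: (C) 0(0|1)*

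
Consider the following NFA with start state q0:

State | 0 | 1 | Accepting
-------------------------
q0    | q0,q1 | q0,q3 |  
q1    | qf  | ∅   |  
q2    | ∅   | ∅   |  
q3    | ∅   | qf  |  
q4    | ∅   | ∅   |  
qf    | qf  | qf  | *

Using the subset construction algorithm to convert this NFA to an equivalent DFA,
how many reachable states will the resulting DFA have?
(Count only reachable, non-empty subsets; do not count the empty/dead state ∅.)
Start subset: {q0}
{q0}: on 0 → {q0, q1}, on 1 → {q0, q3}
{q0, q1}: on 0 → {q0, q1, qf}, on 1 → {q0, q3}
{q0, q3}: on 0 → {q0, q1}, on 1 → {q0, q3, qf}
{q0, q1, qf}: on 0 → {q0, q1, qf}, on 1 → {q0, q3, qf}
{q0, q3, qf}: on 0 → {q0, q1, qf}, on 1 → {q0, q3, qf}
Reachable non-empty subsets: {q0}, {q0, q1}, {q0, q3}, {q0, q1, qf}, {q0, q3, qf} — 5 in total.

Final answer: 5 states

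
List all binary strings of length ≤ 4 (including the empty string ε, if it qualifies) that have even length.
Checking every binary string of length 0 to 4:
  Length 0: accepted: ε | rejected: (none)
  Length 1: accepted: (none) | rejected: 0, 1
  Length 2: accepted: 00, 01, 10, 11 | rejected: (none)
  Length 3: accepted: (none) | rejected: 000, 001, 010, 011, 100, 101, 110, 111
  Length 4: accepted: 0000, 0001, 0010, 0011, 0100, 0101, 0110, 0111, 1000, 1001, 1010, 1011, 1100, 1101, 1110, 1111 | rejected: (none)
Total: 21 string(s).

Final answer: ε, 00, 01, 10, 11, 0000, 0001, 0010, 0011, 0100, 0101, 0110, 0111, 1000, 1001, 1010, 1011, 1100, 1101, 1110, 1111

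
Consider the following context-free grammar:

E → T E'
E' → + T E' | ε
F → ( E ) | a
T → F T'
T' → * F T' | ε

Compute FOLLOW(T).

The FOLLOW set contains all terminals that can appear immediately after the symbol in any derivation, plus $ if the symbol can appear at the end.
Useful FIRST sets: FIRST(E') = {+, ε}, FIRST(T') = {*, ε} (both E' and T' are nullable).
FOLLOW(E): E is the start symbol → $; E appears in F → ( E ) followed by ')' → FOLLOW(E) = {), $}.
FOLLOW(E'): E' appears at the right end of E → T E' and of E' → + T E', so FOLLOW(E') ⊇ FOLLOW(E) (the second occurrence adds nothing new). FOLLOW(E') = {), $}.
FOLLOW(T): in E → T E' and E' → + T E', T is followed by E': add FIRST(E') minus ε = {+}; since E' is nullable, also add FOLLOW(E) and FOLLOW(E') = {), $}. FOLLOW(T) = {+, ), $}.

Final answer: {$, ), +}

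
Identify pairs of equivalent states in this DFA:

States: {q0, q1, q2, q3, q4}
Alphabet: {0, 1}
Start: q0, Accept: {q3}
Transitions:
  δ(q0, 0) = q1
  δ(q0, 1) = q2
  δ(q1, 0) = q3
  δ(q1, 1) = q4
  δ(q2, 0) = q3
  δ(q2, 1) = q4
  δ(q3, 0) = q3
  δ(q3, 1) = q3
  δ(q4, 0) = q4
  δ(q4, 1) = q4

Using the table-filling algorithm:
Round 0 – mark pairs where exactly one state is accepting: (q0,q3), (q1,q3), (q2,q3), (q3,q4)
Round 1 – newly marked: (q0,q1) [on 0: q1 vs q3, already marked]; (q0,q2) [on 0: q1 vs q3, already marked]; (q1,q4) [on 0: q3 vs q4, already marked]; (q2,q4) [on 0: q3 vs q4, already marked]
Round 2 – newly marked: (q0,q4) [on 0: q1 vs q4, already marked]
No further pairs can be marked.
(q1, q2) unmarked: δ(q1,0)=q3, δ(q2,0)=q3; δ(q1,1)=q4, δ(q2,1)=q4 → equivalent
Equivalent pairs: (q1, q2)

Final answer: Equivalent pairs: (q1, q2)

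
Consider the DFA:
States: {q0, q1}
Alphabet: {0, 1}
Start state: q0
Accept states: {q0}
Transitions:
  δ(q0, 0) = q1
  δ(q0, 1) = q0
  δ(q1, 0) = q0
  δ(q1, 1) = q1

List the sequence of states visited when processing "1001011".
Starting at q0
Read '1': q0 -> q0
Read '0': q0 -> q1
Read '0': q1 -> q0
Read '1': q0 -> q0
Read '0': q0 -> q1
Read '1': q1 -> q1
Read '1': q1 -> q1

Final answer: q0 -> q0 -> q1 -> q0 -> q0 -> q1 -> q1 -> q1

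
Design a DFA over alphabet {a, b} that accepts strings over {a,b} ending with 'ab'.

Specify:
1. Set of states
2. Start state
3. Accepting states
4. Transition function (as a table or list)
One valid DFA (any DFA recognizing the same language is acceptable):
States: {q0, q1, q2}
Start: q0
Accepting: {q2}
Transitions (accepting states marked with *):
State | a | b | Accepting
-------------------------
q0    | q1 | q0 |  
q1    | q1 | q2 |  
q2    | q1 | q0 | *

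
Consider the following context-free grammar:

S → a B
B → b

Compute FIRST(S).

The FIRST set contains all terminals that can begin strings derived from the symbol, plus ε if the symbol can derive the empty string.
S has the single production S → a B, whose right-hand side begins with the terminal a. So FIRST(S) = {a}.

Final answer: {a}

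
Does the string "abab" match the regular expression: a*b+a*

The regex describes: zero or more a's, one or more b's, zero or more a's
No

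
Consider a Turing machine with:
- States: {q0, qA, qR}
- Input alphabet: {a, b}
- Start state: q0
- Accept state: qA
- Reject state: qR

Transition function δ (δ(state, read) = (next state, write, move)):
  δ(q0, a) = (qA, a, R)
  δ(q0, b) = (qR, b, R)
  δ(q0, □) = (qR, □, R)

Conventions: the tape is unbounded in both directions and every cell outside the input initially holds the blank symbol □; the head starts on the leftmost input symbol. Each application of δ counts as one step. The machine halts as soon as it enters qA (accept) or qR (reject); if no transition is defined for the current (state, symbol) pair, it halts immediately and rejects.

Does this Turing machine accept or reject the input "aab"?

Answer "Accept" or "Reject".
Step 0: [q0]aab (head at position 0)
Step 1: δ(q0, a) = (qA, a, R)  ⊢  a[qA]ab (head at position 1)
The machine is in qA, so it halts and accepts.

Final answer: Accept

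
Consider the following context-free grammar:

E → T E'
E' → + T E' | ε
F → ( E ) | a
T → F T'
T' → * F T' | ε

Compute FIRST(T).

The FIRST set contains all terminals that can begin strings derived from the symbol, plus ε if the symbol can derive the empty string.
FIRST(F): F → ( E ) contributes '(' and F → a contributes 'a', so FIRST(F) = {(, a}. F is not nullable.
FIRST(T): T → F T' begins with F, and F is not nullable, so FIRST(T) = FIRST(F) = {(, a}.

Final answer: {(, a}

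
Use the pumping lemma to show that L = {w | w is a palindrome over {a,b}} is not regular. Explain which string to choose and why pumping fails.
Language: L = {w | w is a palindrome over {a,b}} (strings that read the same forwards and backwards)
Step 1: Assume for contradiction that L is regular, with pumping length p.
Step 2: Choose s = a^p b a^p. Then s ∈ L (it reads the same forwards and backwards) and |s| ≥ p.
Step 3: Consider any decomposition s = xyz with |xy| ≤ p and |y| > 0. Since |xy| ≤ p and the first p symbols of s are all a's, y = a^k for some k with 1 ≤ k ≤ p.
Step 4: Pumping up (i = 2): xy²z = a^(p+k) b a^p. Its reverse is a^p b a^(p+k) ≠ a^(p+k) b a^p (the single b is no longer in the middle), so xy²z is not a palindrome and xy²z ∉ L.
This contradicts the pumping lemma, so L is not regular.

Final answer: Choose s = a^p b a^p. Since |xy| ≤ p, y = a^k with k ≥ 1. Then xy²z = a^(p+k) b a^p is not a palindrome, so ∉ L.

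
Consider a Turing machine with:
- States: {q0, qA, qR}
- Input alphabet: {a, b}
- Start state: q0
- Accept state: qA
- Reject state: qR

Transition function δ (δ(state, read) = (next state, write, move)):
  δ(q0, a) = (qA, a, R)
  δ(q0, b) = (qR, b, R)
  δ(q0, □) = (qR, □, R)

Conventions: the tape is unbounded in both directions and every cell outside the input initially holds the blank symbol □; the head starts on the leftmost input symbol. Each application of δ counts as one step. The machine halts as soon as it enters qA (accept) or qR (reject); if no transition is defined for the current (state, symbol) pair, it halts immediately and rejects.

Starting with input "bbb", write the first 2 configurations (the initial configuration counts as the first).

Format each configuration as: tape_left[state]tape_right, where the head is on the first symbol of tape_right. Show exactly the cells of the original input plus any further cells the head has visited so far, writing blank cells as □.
Step 0: [q0]bbb (head at position 0)
Step 1: δ(q0, b) = (qR, b, R)  ⊢  b[qR]bb (head at position 1)

Final answer: [q0]bbb ⊢ b[qR]bb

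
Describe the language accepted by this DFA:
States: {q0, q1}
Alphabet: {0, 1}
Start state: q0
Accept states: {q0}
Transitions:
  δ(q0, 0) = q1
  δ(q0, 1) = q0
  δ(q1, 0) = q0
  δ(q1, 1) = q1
Analyzing the DFA structure:
Start state: q0
Accept states: {q0}
Interpreting what each state remembers (checking against the transitions):
  q0: an even number of 0s has been read so far
  q1: an odd number of 0s has been read so far
  δ(q0, 0): in q0 (an even number of 0s has been read so far), after reading 0 we have: an odd number of 0s has been read so far → q1
  δ(q0, 1): in q0 (an even number of 0s has been read so far), after reading 1 we have: an even number of 0s has been read so far → q0
  δ(q1, 0): in q1 (an odd number of 0s has been read so far), after reading 0 we have: an even number of 0s has been read so far → q0
  δ(q1, 1): in q1 (an odd number of 0s has been read so far), after reading 1 we have: an odd number of 0s has been read so far → q1
A string is accepted iff it ends in {q0}, i.e. an even number of 0s has been read so far.
Language: All binary strings with an even number of 0s

Final answer: All binary strings with an even number of 0s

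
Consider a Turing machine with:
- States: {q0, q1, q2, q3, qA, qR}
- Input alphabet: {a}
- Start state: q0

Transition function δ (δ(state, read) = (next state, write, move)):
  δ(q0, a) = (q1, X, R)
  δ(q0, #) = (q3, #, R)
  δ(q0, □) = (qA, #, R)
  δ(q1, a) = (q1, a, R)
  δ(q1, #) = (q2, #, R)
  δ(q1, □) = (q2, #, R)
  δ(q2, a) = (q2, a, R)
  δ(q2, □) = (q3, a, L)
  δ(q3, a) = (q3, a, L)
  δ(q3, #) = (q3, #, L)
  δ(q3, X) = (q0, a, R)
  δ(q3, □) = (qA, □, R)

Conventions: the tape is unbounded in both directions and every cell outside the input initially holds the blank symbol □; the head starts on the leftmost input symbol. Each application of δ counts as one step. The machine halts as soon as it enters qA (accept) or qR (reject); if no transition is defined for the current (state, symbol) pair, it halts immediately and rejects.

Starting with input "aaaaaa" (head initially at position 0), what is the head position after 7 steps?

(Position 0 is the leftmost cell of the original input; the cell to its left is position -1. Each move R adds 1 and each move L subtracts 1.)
Step 0: [q0]aaaaaa (head at position 0)
Step 1: δ(q0, a) = (q1, X, R)  ⊢  X[q1]aaaaa (head at position 1)
Step 2: δ(q1, a) = (q1, a, R)  ⊢  Xa[q1]aaaa (head at position 2)
Step 3: δ(q1, a) = (q1, a, R)  ⊢  Xaa[q1]aaa (head at position 3)
Step 4: δ(q1, a) = (q1, a, R)  ⊢  Xaaa[q1]aa (head at position 4)
Step 5: δ(q1, a) = (q1, a, R)  ⊢  Xaaaa[q1]a (head at position 5)
Step 6: δ(q1, a) = (q1, a, R)  ⊢  Xaaaaa[q1]□ (head at position 6)
Step 7: δ(q1, □) = (q2, #, R)  ⊢  Xaaaaa#[q2]□ (head at position 7)
Head position after 7 steps: 7

Final answer: Position 7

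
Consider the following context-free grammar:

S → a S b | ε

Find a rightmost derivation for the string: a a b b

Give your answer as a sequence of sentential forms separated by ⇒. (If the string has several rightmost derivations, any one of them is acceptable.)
Start with S.
Step 1: the rightmost non-terminal is S; apply S → a S b:  a S b
Step 2: the rightmost non-terminal is S; apply S → a S b:  a a S b b
Step 3: the rightmost non-terminal is S; apply S → ε:  a a b b

Final answer: S ⇒ a S b ⇒ a a S b b ⇒ a a b b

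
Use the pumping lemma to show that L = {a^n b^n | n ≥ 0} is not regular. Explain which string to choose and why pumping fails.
Language: L = {a^n b^n | n ≥ 0} (equal numbers of a's followed by b's)
Step 1: Assume for contradiction that L is regular, with pumping length p.
Step 2: Choose s = a^p b^p. Then s ∈ L (it has p a's followed by p b's) and |s| ≥ p.
Step 3: Consider any decomposition s = xyz with |xy| ≤ p and |y| > 0. Since |xy| ≤ p and the first p symbols of s are all a's, y = a^k for some k with 1 ≤ k ≤ p.
Step 4: Pumping up (i = 2): xy²z = a^(p+k) b^p, which has more a's than b's, so xy²z ∉ L.
This contradicts the pumping lemma, so L is not regular.

Final answer: Choose s = a^p b^p. Since |xy| ≤ p, y = a^k with k ≥ 1. Then xy²z = a^(p+k) b^p ∉ L.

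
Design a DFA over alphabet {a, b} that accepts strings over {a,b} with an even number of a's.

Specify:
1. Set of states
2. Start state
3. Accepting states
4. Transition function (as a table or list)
One valid DFA (any DFA recognizing the same language is acceptable):
States: {q0, q1}
Start: q0
Accepting: {q0}
Transitions (accepting states marked with *):
State | a | b | Accepting
-------------------------
q0    | q1 | q0 | *
q1    | q0 | q1 |  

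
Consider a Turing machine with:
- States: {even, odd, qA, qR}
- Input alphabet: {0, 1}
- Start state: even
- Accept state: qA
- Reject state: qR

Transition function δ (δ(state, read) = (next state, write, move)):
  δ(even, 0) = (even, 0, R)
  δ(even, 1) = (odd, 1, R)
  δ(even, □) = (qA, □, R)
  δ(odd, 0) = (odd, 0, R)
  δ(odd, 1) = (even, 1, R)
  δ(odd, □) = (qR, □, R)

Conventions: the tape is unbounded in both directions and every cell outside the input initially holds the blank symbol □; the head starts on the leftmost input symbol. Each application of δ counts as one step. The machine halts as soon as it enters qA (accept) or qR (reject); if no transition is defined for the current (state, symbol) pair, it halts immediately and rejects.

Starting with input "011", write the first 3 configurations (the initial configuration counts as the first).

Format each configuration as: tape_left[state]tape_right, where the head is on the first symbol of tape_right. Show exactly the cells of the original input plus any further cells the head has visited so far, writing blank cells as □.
Step 0: [even]011 (head at position 0)
Step 1: δ(even, 0) = (even, 0, R)  ⊢  0[even]11 (head at position 1)
Step 2: δ(even, 1) = (odd, 1, R)  ⊢  01[odd]1 (head at position 2)

Final answer: [even]011 ⊢ 0[even]11 ⊢ 01[odd]1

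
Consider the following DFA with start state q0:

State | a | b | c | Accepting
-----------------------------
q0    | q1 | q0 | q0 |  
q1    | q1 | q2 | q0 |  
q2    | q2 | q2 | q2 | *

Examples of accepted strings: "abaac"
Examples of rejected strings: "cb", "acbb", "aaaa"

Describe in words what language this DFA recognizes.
strings over {a,b,c} containing 'ab' as substring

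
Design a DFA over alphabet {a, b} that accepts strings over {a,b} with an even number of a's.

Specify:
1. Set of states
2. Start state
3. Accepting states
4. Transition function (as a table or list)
One valid DFA (any DFA recognizing the same language is acceptable):
States: {q0, q1}
Start: q0
Accepting: {q0}
Transitions (accepting states marked with *):
State | a | b | Accepting
-------------------------
q0    | q1 | q0 | *
q1    | q0 | q1 |  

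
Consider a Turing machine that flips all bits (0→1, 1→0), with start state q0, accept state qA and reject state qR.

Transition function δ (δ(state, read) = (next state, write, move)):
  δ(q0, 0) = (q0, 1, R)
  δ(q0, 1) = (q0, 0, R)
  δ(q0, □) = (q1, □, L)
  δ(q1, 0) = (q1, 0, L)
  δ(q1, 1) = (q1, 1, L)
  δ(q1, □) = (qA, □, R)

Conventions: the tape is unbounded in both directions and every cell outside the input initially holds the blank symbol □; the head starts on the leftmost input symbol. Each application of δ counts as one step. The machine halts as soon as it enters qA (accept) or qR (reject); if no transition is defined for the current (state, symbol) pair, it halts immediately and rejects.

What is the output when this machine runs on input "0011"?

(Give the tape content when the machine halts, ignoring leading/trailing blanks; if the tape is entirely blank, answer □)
Step 0: [q0]0011 (head at position 0)
Step 1: δ(q0, 0) = (q0, 1, R)  ⊢  1[q0]011 (head at position 1)
Step 2: δ(q0, 0) = (q0, 1, R)  ⊢  11[q0]11 (head at position 2)
Step 3: δ(q0, 1) = (q0, 0, R)  ⊢  110[q0]1 (head at position 3)
Step 4: δ(q0, 1) = (q0, 0, R)  ⊢  1100[q0]□ (head at position 4)
Step 5: δ(q0, □) = (q1, □, L)  ⊢  110[q1]0□ (head at position 3)
Step 6: δ(q1, 0) = (q1, 0, L)  ⊢  11[q1]00□ (head at position 2)
Step 7: δ(q1, 0) = (q1, 0, L)  ⊢  1[q1]100□ (head at position 1)
Step 8: δ(q1, 1) = (q1, 1, L)  ⊢  [q1]1100□ (head at position 0)
Step 9: δ(q1, 1) = (q1, 1, L)  ⊢  [q1]□1100□ (head at position -1)
Step 10: δ(q1, □) = (qA, □, R)  ⊢  □[qA]1100□ (head at position 0)
The machine is in qA, so it halts and accepts.
Tape content when halted (ignoring surrounding blanks): 1100

Final answer: Output: 1100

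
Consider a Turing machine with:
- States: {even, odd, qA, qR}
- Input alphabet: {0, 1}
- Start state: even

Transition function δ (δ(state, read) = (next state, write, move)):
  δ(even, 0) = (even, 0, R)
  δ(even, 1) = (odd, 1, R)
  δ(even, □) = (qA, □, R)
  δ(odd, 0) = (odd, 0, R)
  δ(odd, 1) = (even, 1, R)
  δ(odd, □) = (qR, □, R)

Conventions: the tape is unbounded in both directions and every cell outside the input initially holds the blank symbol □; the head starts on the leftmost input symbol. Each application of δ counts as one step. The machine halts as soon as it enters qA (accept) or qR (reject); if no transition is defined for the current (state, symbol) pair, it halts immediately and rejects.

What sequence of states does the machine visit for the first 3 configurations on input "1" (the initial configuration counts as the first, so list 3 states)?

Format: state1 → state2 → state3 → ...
Step 0: [even]1 (head at position 0)
Step 1: δ(even, 1) = (odd, 1, R)  ⊢  1[odd]□ (head at position 1)
Step 2: δ(odd, □) = (qR, □, R)  ⊢  1□[qR]□ (head at position 2)
Reading off the states of these 3 configurations: even → odd → qR

Final answer: even → odd → qR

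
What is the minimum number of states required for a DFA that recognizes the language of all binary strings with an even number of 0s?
Language: binary strings with an even number of 0s
Lower bound (Myhill–Nerode): the prefixes ε, 0 are pairwise distinguishable:
  ε vs 0: suffix ε distinguishes them (ε has zero 0s (accepted), 0 has one 0 (rejected))
So any DFA needs at least 2 states.
Upper bound: a DFA with 2 states exists (one state per class above).
Minimum states: 2

Final answer: 2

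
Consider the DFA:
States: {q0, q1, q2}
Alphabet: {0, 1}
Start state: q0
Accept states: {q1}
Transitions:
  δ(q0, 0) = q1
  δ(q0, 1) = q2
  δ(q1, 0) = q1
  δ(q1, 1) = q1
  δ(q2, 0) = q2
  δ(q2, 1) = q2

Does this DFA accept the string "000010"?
Processing string "000010":
  q0 --0--> q1
  q1 --0--> q1
  q1 --0--> q1
  q1 --0--> q1
  q1 --1--> q1
  q1 --0--> q1
Final state: q1
Accept states: {q1}
q1 is an accept state, so the string is accepted.

Final answer: Yes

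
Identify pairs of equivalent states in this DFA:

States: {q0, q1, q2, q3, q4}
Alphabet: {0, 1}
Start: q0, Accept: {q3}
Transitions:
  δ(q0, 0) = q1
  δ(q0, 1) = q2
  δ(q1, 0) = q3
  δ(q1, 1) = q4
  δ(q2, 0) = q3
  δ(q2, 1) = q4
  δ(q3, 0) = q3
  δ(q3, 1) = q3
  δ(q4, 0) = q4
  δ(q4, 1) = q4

Using the table-filling algorithm:
Round 0 – mark pairs where exactly one state is accepting: (q0,q3), (q1,q3), (q2,q3), (q3,q4)
Round 1 – newly marked: (q0,q1) [on 0: q1 vs q3, already marked]; (q0,q2) [on 0: q1 vs q3, already marked]; (q1,q4) [on 0: q3 vs q4, already marked]; (q2,q4) [on 0: q3 vs q4, already marked]
Round 2 – newly marked: (q0,q4) [on 0: q1 vs q4, already marked]
No further pairs can be marked.
(q1, q2) unmarked: δ(q1,0)=q3, δ(q2,0)=q3; δ(q1,1)=q4, δ(q2,1)=q4 → equivalent
Equivalent pairs: (q1, q2)

Final answer: Equivalent pairs: (q1, q2)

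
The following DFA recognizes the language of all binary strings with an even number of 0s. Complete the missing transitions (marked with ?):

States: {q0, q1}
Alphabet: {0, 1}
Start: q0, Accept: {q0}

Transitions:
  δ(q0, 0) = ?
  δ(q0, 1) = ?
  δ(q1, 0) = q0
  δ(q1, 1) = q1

What each state remembers (consistent with the given transitions and accept states):
  q0: an even number of 0s has been read so far
  q1: an odd number of 0s has been read so far
Filling in the missing entries:
  δ(q0, 0): in q0 (an even number of 0s has been read so far), after reading 0 we have: an odd number of 0s has been read so far → q1
  δ(q0, 1): in q0 (an even number of 0s has been read so far), after reading 1 we have: an even number of 0s has been read so far → q0

Final answer: δ(q0, 0) = q1; δ(q0, 1) = q0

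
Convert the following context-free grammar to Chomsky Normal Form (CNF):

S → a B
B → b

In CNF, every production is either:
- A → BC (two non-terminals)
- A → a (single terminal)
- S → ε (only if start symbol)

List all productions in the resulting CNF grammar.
The grammar has no ε-productions or unit productions to eliminate.
S → a B has terminal a in a right-hand side of length ≥ 2: introduce T_a → a and use T_a in place of a.
B → b is already in CNF (single terminal) – keep it.
S → a B becomes S → T_a B.
Resulting CNF grammar (3 productions): T_a → a; B → b; S → T_a B

Final answer: T_a → a; B → b; S → T_a B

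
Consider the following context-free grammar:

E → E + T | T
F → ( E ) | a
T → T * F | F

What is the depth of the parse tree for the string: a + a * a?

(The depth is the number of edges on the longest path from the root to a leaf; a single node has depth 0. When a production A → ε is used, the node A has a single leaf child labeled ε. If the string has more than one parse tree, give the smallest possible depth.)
The grammar is unambiguous; the parse tree of a + a * a is:
E → E + T at the root (depth 0).
  Left E (depth 1) → T (2) → F (3) → a (4).
  Right T (depth 1) → T * F; that T (2) → F (3) → a (4); F (2) → a (3).
The longest root-to-leaf paths have 4 edges.
Depth = 4.

Final answer: 4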